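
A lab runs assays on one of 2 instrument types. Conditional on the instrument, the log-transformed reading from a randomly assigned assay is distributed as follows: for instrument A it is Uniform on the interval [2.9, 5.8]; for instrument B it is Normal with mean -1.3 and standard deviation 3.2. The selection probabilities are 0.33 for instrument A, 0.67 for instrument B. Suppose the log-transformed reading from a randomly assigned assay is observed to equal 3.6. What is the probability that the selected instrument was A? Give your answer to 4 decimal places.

Likelihoods f(3.6 | ·): A: 0.344828; B: 0.0386019.
Posterior ∝ prior × likelihood. Numerator for A: 0.33·0.344828 = 0.113793.
Normalizing constant: 0.33·0.344828 + 0.67·0.0386019 = 0.139656.
P(A | observation) = 0.113793 / 0.139656 = 0.814808.

0.8148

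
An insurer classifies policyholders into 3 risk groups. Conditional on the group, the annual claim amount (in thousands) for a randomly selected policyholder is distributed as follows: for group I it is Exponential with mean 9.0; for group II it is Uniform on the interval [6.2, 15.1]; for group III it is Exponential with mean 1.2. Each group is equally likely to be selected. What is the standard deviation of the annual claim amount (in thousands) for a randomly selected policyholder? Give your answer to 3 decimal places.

Per component, I: μ=9, E[X²]=162; II: μ=10.65, E[X²]=120.023; III: μ=1.2, E[X²]=2.88.
E[X] = 0.333333·9 + 0.333333·10.65 + 0.333333·1.2 = 6.95.
E[X²] = 0.333333·162 + 0.333333·120.023 + 0.333333·2.88 = 94.9678.
Var(X) = E[X²] − (E[X])² = 94.9678 − 48.3025 = 46.6653.
SD(X) = √46.6653 = 6.8312.

6.831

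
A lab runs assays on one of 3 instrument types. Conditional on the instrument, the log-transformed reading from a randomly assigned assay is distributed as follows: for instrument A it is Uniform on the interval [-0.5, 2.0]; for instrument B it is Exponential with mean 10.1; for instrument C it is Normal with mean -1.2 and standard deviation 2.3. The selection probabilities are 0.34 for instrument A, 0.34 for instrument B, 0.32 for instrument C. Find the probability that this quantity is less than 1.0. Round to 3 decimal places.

Conditional on each instrument, P(X < 1.0): A: 0.6; B: 0.0942663; C: 0.830596.
By total probability, P(X < 1.0) = 0.34·0.6 + 0.34·0.0942663 + 0.32·0.830596 = 0.501841.

0.502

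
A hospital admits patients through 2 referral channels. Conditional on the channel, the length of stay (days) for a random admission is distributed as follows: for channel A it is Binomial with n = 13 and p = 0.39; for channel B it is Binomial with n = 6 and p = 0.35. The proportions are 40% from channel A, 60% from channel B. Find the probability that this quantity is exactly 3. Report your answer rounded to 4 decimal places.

Conditional on each channel, P(X = 3): A: 0.12102; B: 0.235491.
By total probability, P(X = 3) = 0.4·0.12102 + 0.6·0.235491 = 0.189703.

0.1897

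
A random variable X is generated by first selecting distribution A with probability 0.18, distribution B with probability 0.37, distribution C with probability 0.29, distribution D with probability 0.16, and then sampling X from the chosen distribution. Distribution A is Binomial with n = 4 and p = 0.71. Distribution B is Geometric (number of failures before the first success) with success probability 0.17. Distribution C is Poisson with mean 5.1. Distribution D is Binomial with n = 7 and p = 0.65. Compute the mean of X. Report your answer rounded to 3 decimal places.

4.525

Component means — A: 2.84; B: 4.88235; C: 5.1; D: 4.55.
E[X] = 0.18·2.84 + 0.37·4.88235 + 0.29·5.1 + 0.16·4.55 = 4.52467.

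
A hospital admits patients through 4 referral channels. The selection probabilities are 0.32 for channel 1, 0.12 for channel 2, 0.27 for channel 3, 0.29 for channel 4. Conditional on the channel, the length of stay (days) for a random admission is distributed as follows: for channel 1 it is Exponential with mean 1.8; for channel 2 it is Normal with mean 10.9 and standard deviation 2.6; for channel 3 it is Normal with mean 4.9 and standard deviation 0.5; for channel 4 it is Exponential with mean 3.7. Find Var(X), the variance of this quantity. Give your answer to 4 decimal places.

13.3140

Per component, 1: μ=1.8, E[X²]=6.48; 2: μ=10.9, E[X²]=125.57; 3: μ=4.9, E[X²]=24.26; 4: μ=3.7, E[X²]=27.38.
E[X] = 0.32·1.8 + 0.12·10.9 + 0.27·4.9 + 0.29·3.7 = 4.28.
E[X²] = 0.32·6.48 + 0.12·125.57 + 0.27·24.26 + 0.29·27.38 = 31.6324.
Var(X) = E[X²] − (E[X])² = 31.6324 − 18.3184 = 13.314.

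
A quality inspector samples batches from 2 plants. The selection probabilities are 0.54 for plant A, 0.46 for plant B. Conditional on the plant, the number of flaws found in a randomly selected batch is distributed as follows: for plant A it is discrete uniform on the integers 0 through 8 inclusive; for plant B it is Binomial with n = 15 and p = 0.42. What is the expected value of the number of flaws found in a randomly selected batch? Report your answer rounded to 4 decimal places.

Component means — A: 4; B: 6.3.
E[X] = 0.54·4 + 0.46·6.3 = 5.058.

5.0580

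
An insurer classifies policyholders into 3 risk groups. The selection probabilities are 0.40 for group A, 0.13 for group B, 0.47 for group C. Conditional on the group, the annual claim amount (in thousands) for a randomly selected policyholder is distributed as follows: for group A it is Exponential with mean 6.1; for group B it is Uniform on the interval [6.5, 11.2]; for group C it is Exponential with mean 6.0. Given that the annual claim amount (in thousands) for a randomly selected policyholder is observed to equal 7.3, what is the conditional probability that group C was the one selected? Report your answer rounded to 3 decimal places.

Likelihoods f(7.3 | ·): A: 0.0495383; B: 0.212766; C: 0.0493693.
Posterior ∝ prior × likelihood. Numerator for C: 0.47·0.0493693 = 0.0232036.
Normalizing constant: 0.4·0.0495383 + 0.13·0.212766 + 0.47·0.0493693 = 0.0706785.
P(C | observation) = 0.0232036 / 0.0706785 = 0.328298.

0.328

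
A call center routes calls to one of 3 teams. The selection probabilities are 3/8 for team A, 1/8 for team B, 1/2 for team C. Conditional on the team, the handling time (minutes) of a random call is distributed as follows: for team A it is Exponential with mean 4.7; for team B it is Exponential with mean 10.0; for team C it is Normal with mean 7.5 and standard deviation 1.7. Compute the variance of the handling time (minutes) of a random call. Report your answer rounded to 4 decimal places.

Per component, A: μ=4.7, E[X²]=44.18; B: μ=10, E[X²]=200; C: μ=7.5, E[X²]=59.14.
E[X] = 0.375·4.7 + 0.125·10 + 0.5·7.5 = 6.7625.
E[X²] = 0.375·44.18 + 0.125·200 + 0.5·59.14 = 71.1375.
Var(X) = E[X²] − (E[X])² = 71.1375 − 45.7314 = 25.4061.

25.4061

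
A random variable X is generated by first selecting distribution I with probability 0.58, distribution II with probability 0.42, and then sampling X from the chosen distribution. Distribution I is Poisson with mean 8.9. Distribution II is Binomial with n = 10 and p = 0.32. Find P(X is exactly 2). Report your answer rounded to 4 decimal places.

0.0916

Conditional on each component, P(X = 2): I: 0.00540168; II: 0.210661.
By total probability, P(X = 2) = 0.58·0.00540168 + 0.42·0.210661 = 0.0916105.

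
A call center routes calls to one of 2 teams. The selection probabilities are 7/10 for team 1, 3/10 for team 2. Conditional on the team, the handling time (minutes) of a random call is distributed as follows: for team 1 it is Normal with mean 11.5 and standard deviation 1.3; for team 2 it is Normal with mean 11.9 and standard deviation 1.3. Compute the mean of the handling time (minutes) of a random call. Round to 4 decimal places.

Component means — 1: 11.5; 2: 11.9.
E[X] = 0.7·11.5 + 0.3·11.9 = 11.62.

11.6200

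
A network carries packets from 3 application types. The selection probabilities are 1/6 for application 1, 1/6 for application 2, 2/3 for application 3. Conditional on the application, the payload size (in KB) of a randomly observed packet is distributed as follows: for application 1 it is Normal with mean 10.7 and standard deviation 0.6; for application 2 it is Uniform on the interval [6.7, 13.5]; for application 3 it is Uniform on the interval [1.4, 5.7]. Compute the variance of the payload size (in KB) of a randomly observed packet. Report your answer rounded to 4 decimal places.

12.1867

Per component, 1: μ=10.7, E[X²]=114.85; 2: μ=10.1, E[X²]=105.863; 3: μ=3.55, E[X²]=14.1433.
E[X] = 0.166667·10.7 + 0.166667·10.1 + 0.666667·3.55 = 5.83333.
E[X²] = 0.166667·114.85 + 0.166667·105.863 + 0.666667·14.1433 = 46.2144.
Var(X) = E[X²] − (E[X])² = 46.2144 − 34.0278 = 12.1867.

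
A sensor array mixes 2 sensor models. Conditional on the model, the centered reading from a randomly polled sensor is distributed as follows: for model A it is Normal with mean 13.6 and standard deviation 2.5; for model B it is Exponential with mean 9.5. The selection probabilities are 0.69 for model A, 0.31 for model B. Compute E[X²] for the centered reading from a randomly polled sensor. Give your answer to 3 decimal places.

For each component E[X²] = Var + (mean)², giving A: 191.21; B: 180.5.
Overall E[X²] = 0.69·191.21 + 0.31·180.5 = 187.89.

187.890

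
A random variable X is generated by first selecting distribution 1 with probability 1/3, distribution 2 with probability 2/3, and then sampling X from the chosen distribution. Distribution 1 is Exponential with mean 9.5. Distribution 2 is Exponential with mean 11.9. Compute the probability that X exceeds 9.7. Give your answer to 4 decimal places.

0.4151

Conditional on each component, P(X > 9.7): 1: 0.360216; 2: 0.442584.
By total probability, P(X > 9.7) = 0.333333·0.360216 + 0.666667·0.442584 = 0.415128.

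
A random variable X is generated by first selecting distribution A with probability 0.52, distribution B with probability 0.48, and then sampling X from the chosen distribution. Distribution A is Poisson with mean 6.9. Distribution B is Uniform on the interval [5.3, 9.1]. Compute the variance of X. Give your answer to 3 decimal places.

4.188

Per component, A: μ=6.9, E[X²]=54.51; B: μ=7.2, E[X²]=53.0433.
E[X] = 0.52·6.9 + 0.48·7.2 = 7.044.
E[X²] = 0.52·54.51 + 0.48·53.0433 = 53.806.
Var(X) = E[X²] − (E[X])² = 53.806 − 49.6179 = 4.18806.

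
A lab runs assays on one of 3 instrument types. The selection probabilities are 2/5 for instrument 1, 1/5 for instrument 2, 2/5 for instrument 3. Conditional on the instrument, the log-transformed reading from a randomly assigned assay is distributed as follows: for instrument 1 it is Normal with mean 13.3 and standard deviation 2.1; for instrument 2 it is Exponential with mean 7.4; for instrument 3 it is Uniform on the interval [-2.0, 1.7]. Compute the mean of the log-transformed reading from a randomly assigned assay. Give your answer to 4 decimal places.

Component means — 1: 13.3; 2: 7.4; 3: -0.15.
E[X] = 0.4·13.3 + 0.2·7.4 + 0.4·-0.15 = 6.74.

6.7400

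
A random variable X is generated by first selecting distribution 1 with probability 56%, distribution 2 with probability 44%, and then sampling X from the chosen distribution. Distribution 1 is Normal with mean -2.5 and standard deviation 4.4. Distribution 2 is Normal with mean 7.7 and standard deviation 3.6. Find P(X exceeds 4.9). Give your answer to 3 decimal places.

0.370

Conditional on each component, P(X > 4.9): 1: 0.0463021; 2: 0.78165.
By total probability, P(X > 4.9) = 0.56·0.0463021 + 0.44·0.78165 = 0.369855.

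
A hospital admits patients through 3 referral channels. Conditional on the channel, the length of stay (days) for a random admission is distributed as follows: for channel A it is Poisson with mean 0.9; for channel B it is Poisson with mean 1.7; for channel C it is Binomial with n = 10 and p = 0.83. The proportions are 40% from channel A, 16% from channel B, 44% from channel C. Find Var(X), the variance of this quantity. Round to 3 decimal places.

13.998

Per component, A: μ=0.9, E[X²]=1.71; B: μ=1.7, E[X²]=4.59; C: μ=8.3, E[X²]=70.301.
E[X] = 0.4·0.9 + 0.16·1.7 + 0.44·8.3 = 4.284.
E[X²] = 0.4·1.71 + 0.16·4.59 + 0.44·70.301 = 32.3508.
Var(X) = E[X²] − (E[X])² = 32.3508 − 18.3527 = 13.9982.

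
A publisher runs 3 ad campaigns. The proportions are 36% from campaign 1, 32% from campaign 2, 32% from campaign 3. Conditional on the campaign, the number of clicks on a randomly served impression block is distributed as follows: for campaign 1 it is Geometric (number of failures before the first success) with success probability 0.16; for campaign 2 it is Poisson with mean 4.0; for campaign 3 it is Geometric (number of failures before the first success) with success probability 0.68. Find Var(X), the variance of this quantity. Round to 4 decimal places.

17.4010

Per component, 1: μ=5.25, E[X²]=60.375; 2: μ=4, E[X²]=20; 3: μ=0.470588, E[X²]=0.913495.
E[X] = 0.36·5.25 + 0.32·4 + 0.32·0.470588 = 3.32059.
E[X²] = 0.36·60.375 + 0.32·20 + 0.32·0.913495 = 28.4273.
Var(X) = E[X²] − (E[X])² = 28.4273 − 11.0263 = 17.401.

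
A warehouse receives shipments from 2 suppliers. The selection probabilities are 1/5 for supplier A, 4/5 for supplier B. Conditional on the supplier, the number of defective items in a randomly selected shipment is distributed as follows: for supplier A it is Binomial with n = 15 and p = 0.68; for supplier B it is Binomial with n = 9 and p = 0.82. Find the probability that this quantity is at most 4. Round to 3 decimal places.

Conditional on each supplier, P(X ≤ 4): A: 0.00123562; B: 0.0124962.
By total probability, P(X ≤ 4) = 0.2·0.00123562 + 0.8·0.0124962 = 0.0102441.

0.010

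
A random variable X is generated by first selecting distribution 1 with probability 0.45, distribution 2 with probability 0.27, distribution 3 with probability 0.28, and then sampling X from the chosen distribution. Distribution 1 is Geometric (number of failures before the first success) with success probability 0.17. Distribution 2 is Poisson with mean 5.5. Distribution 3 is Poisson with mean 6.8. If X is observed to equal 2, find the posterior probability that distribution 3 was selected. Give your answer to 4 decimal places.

Likelihoods P(X=2 | ·): 1: 0.117113; 2: 0.0618124; 3: 0.0257505.
Posterior ∝ prior × likelihood. Numerator for 3: 0.28·0.0257505 = 0.00721013.
Normalizing constant: 0.45·0.117113 + 0.27·0.0618124 + 0.28·0.0257505 = 0.0766003.
P(3 | observation) = 0.00721013 / 0.0766003 = 0.0941267.

0.0941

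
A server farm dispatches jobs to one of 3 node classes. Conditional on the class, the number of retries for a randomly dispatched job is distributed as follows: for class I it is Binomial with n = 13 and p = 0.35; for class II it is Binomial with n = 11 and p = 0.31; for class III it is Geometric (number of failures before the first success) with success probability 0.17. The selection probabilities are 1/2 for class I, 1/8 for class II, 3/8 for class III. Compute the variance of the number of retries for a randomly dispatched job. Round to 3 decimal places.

Per component, I: μ=4.55, E[X²]=23.66; II: μ=3.41, E[X²]=13.981; III: μ=4.88235, E[X²]=52.5571.
E[X] = 0.5·4.55 + 0.125·3.41 + 0.375·4.88235 = 4.53213.
E[X²] = 0.5·23.66 + 0.125·13.981 + 0.375·52.5571 = 33.2865.
Var(X) = E[X²] − (E[X])² = 33.2865 − 20.5402 = 12.7463.

12.746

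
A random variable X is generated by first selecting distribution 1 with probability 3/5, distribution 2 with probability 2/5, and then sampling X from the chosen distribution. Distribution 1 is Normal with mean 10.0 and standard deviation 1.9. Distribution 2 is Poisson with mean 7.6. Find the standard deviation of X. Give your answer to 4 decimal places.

Per component, 1: μ=10, E[X²]=103.61; 2: μ=7.6, E[X²]=65.36.
E[X] = 0.6·10 + 0.4·7.6 = 9.04.
E[X²] = 0.6·103.61 + 0.4·65.36 = 88.31.
Var(X) = E[X²] − (E[X])² = 88.31 − 81.7216 = 6.5884.
SD(X) = √6.5884 = 2.56679.

2.5668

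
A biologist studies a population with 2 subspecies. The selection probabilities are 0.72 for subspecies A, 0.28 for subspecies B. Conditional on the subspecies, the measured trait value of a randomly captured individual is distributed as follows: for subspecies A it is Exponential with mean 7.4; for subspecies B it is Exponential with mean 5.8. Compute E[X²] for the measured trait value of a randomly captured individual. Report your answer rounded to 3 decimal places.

97.693

For each component E[X²] = Var + (mean)², giving A: 109.52; B: 67.28.
Overall E[X²] = 0.72·109.52 + 0.28·67.28 = 97.6928.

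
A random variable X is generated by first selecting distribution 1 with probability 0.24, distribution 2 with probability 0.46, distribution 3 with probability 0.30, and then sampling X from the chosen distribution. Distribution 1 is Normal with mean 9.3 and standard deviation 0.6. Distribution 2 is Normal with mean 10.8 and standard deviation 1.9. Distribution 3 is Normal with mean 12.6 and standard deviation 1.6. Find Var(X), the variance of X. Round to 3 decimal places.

3.995

Per component, 1: μ=9.3, E[X²]=86.85; 2: μ=10.8, E[X²]=120.25; 3: μ=12.6, E[X²]=161.32.
E[X] = 0.24·9.3 + 0.46·10.8 + 0.3·12.6 = 10.98.
E[X²] = 0.24·86.85 + 0.46·120.25 + 0.3·161.32 = 124.555.
Var(X) = E[X²] − (E[X])² = 124.555 − 120.56 = 3.9946.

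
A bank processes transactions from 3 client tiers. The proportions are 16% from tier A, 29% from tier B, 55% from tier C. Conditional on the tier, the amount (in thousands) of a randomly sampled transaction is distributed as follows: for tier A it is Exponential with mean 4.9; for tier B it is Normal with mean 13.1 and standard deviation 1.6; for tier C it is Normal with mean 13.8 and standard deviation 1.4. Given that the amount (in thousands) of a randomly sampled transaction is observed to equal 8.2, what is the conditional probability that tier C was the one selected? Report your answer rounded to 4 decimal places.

0.0077

Likelihoods f(8.2 | ·): A: 0.0382847; B: 0.00229185; C: 9.5593e-05.
Posterior ∝ prior × likelihood. Numerator for C: 0.55·9.5593e-05 = 5.25762e-05.
Normalizing constant: 0.16·0.0382847 + 0.29·0.00229185 + 0.55·9.5593e-05 = 0.00684277.
P(C | observation) = 5.25762e-05 / 0.00684277 = 0.00768346.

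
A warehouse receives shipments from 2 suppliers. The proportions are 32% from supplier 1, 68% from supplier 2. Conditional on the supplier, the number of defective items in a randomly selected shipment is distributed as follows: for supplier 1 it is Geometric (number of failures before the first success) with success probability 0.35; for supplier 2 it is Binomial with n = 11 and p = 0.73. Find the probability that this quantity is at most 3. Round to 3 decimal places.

0.264

Conditional on each supplier, P(X ≤ 3): 1: 0.821494; 2: 0.00205344.
By total probability, P(X ≤ 3) = 0.32·0.821494 + 0.68·0.00205344 = 0.264274.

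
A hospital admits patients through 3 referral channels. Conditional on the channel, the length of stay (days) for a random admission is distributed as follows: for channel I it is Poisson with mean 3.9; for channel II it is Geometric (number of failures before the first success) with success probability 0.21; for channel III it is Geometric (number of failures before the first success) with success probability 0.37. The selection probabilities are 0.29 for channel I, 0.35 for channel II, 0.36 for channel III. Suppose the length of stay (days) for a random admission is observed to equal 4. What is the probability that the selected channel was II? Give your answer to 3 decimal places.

Likelihoods P(X=4 | ·): I: 0.195119; II: 0.0817952; III: 0.058286.
Posterior ∝ prior × likelihood. Numerator for II: 0.35·0.0817952 = 0.0286283.
Normalizing constant: 0.29·0.195119 + 0.35·0.0817952 + 0.36·0.058286 = 0.106196.
P(II | observation) = 0.0286283 / 0.106196 = 0.269581.

0.270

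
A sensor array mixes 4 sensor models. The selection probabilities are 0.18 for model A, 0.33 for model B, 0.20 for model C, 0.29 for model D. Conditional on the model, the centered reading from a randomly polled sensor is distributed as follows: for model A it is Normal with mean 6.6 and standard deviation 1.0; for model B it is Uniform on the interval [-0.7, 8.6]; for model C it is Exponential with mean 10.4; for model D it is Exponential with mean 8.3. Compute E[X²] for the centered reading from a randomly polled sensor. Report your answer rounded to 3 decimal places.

For each component E[X²] = Var + (mean)², giving A: 44.56; B: 22.81; C: 216.32; D: 137.78.
Overall E[X²] = 0.18·44.56 + 0.33·22.81 + 0.2·216.32 + 0.29·137.78 = 98.7683.

98.768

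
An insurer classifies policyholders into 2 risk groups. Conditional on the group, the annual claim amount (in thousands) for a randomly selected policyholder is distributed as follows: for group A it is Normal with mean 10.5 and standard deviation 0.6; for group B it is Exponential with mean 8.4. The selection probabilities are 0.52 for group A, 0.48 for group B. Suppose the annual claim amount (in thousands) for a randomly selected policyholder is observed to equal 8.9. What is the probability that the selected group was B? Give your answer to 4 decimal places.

0.6673

Likelihoods f(8.9 | ·): A: 0.0189933; B: 0.0412644.
Posterior ∝ prior × likelihood. Numerator for B: 0.48·0.0412644 = 0.0198069.
Normalizing constant: 0.52·0.0189933 + 0.48·0.0412644 = 0.0296834.
P(B | observation) = 0.0198069 / 0.0296834 = 0.667272.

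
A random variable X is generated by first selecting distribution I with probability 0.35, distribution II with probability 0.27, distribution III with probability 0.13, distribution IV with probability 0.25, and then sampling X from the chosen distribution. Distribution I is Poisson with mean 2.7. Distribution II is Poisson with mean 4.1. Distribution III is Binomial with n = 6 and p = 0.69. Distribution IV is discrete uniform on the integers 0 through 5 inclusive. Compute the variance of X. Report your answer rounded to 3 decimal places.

Per component, I: μ=2.7, E[X²]=9.99; II: μ=4.1, E[X²]=20.91; III: μ=4.14, E[X²]=18.423; IV: μ=2.5, E[X²]=9.16667.
E[X] = 0.35·2.7 + 0.27·4.1 + 0.13·4.14 + 0.25·2.5 = 3.2152.
E[X²] = 0.35·9.99 + 0.27·20.91 + 0.13·18.423 + 0.25·9.16667 = 13.8289.
Var(X) = E[X²] − (E[X])² = 13.8289 − 10.3375 = 3.49135.

3.491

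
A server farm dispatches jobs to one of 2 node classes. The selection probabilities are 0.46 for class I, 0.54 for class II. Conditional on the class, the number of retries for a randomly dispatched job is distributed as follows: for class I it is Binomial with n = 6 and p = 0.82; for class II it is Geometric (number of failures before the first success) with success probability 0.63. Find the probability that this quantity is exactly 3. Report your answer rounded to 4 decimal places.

Conditional on each class, P(X = 3): I: 0.0643116; II: 0.0319114.
By total probability, P(X = 3) = 0.46·0.0643116 + 0.54·0.0319114 = 0.0468155.

0.0468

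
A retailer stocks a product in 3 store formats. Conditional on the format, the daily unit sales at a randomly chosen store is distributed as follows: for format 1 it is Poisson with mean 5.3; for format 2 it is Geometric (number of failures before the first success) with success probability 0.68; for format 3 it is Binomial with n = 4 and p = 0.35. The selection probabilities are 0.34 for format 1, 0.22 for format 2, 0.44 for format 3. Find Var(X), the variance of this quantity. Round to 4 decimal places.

6.4583

Per component, 1: μ=5.3, E[X²]=33.39; 2: μ=0.470588, E[X²]=0.913495; 3: μ=1.4, E[X²]=2.87.
E[X] = 0.34·5.3 + 0.22·0.470588 + 0.44·1.4 = 2.52153.
E[X²] = 0.34·33.39 + 0.22·0.913495 + 0.44·2.87 = 12.8164.
Var(X) = E[X²] − (E[X])² = 12.8164 − 6.35811 = 6.45826.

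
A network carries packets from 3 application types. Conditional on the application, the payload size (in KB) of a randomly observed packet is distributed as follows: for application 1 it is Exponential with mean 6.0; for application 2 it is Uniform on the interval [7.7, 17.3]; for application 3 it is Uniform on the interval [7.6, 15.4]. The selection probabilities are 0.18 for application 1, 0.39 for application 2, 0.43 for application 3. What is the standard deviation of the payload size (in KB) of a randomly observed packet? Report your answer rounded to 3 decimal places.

4.139

Per component, 1: μ=6, E[X²]=72; 2: μ=12.5, E[X²]=163.93; 3: μ=11.5, E[X²]=137.32.
E[X] = 0.18·6 + 0.39·12.5 + 0.43·11.5 = 10.9.
E[X²] = 0.18·72 + 0.39·163.93 + 0.43·137.32 = 135.94.
Var(X) = E[X²] − (E[X])² = 135.94 − 118.81 = 17.1303.
SD(X) = √17.1303 = 4.13888.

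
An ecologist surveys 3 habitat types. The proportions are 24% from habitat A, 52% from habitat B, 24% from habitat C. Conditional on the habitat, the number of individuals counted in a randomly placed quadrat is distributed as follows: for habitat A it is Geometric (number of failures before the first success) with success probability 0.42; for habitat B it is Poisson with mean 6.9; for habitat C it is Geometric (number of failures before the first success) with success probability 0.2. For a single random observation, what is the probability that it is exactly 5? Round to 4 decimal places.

Conditional on each habitat, P(X = 5): A: 0.027567; B: 0.131351; C: 0.065536.
By total probability, P(X = 5) = 0.24·0.027567 + 0.52·0.131351 + 0.24·0.065536 = 0.0906471.

0.0906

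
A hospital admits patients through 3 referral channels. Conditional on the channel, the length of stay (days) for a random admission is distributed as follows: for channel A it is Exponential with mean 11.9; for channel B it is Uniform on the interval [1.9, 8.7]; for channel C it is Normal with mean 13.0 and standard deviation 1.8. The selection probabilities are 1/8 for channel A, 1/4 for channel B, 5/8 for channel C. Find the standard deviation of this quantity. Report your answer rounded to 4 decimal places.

5.6044

Per component, A: μ=11.9, E[X²]=283.22; B: μ=5.3, E[X²]=31.9433; C: μ=13, E[X²]=172.24.
E[X] = 0.125·11.9 + 0.25·5.3 + 0.625·13 = 10.9375.
E[X²] = 0.125·283.22 + 0.25·31.9433 + 0.625·172.24 = 151.038.
Var(X) = E[X²] − (E[X])² = 151.038 − 119.629 = 31.4094.
SD(X) = √31.4094 = 5.60441.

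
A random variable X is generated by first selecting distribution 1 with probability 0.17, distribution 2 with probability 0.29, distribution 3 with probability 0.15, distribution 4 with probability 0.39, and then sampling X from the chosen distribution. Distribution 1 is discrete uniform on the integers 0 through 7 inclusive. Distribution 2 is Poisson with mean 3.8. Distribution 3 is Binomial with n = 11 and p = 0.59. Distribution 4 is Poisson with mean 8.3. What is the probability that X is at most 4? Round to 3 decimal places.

0.349

Conditional on each component, P(X ≤ 4): 1: 0.625; 2: 0.667844; 3: 0.11213; 4: 0.0836969.
By total probability, P(X ≤ 4) = 0.17·0.625 + 0.29·0.667844 + 0.15·0.11213 + 0.39·0.0836969 = 0.349386.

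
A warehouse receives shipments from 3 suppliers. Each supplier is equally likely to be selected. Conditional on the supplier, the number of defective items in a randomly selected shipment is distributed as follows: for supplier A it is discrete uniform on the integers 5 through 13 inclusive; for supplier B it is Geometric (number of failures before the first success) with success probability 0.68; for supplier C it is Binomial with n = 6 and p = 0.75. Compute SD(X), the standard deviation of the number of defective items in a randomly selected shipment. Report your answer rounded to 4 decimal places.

3.8685

Per component, A: μ=9, E[X²]=87.6667; B: μ=0.470588, E[X²]=0.913495; C: μ=4.5, E[X²]=21.375.
E[X] = 0.333333·9 + 0.333333·0.470588 + 0.333333·4.5 = 4.65686.
E[X²] = 0.333333·87.6667 + 0.333333·0.913495 + 0.333333·21.375 = 36.6517.
Var(X) = E[X²] − (E[X])² = 36.6517 − 21.6864 = 14.9653.
SD(X) = √14.9653 = 3.86851.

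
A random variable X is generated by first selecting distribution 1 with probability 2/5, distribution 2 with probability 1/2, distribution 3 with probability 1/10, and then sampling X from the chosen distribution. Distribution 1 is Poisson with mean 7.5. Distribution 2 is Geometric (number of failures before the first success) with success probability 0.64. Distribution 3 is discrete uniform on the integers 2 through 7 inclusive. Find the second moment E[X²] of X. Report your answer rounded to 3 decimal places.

For each component E[X²] = Var + (mean)², giving 1: 63.75; 2: 1.19531; 3: 23.1667.
Overall E[X²] = 0.4·63.75 + 0.5·1.19531 + 0.1·23.1667 = 28.4143.

28.414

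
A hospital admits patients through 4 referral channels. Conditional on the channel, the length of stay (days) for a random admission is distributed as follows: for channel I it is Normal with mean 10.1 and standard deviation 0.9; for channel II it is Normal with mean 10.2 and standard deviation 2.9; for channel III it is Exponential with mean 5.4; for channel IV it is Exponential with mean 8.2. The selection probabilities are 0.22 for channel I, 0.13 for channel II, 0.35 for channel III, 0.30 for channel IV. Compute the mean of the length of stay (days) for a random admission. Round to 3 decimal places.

7.898

Component means — I: 10.1; II: 10.2; III: 5.4; IV: 8.2.
E[X] = 0.22·10.1 + 0.13·10.2 + 0.35·5.4 + 0.3·8.2 = 7.898.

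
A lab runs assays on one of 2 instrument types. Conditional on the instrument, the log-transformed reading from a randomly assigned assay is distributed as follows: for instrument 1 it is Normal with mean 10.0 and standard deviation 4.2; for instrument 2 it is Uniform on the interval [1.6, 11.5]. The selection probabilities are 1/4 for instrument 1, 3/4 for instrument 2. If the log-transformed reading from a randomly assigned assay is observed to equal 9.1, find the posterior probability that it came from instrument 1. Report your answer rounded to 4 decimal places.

0.2345

Likelihoods f(9.1 | ·): 1: 0.0928303; 2: 0.10101.
Posterior ∝ prior × likelihood. Numerator for 1: 0.25·0.0928303 = 0.0232076.
Normalizing constant: 0.25·0.0928303 + 0.75·0.10101 = 0.0989651.
P(1 | observation) = 0.0232076 / 0.0989651 = 0.234502.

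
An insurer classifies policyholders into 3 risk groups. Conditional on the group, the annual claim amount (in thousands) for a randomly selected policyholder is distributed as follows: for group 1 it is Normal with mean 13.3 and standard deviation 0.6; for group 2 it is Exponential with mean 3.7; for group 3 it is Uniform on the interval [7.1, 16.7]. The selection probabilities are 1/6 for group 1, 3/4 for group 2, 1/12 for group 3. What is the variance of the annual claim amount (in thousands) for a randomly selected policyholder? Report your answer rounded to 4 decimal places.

26.7172

Per component, 1: μ=13.3, E[X²]=177.25; 2: μ=3.7, E[X²]=27.38; 3: μ=11.9, E[X²]=149.29.
E[X] = 0.166667·13.3 + 0.75·3.7 + 0.0833333·11.9 = 5.98333.
E[X²] = 0.166667·177.25 + 0.75·27.38 + 0.0833333·149.29 = 62.5175.
Var(X) = E[X²] − (E[X])² = 62.5175 − 35.8003 = 26.7172.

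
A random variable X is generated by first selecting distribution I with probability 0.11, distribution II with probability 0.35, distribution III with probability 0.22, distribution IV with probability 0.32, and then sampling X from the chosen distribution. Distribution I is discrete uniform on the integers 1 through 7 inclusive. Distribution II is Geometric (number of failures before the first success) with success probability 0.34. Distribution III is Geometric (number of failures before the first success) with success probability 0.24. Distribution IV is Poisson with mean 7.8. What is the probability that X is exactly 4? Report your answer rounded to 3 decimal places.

0.076

Conditional on each component, P(X = 4): I: 0.142857; II: 0.0645141; III: 0.0800692; IV: 0.0631932.
By total probability, P(X = 4) = 0.11·0.142857 + 0.35·0.0645141 + 0.22·0.0800692 + 0.32·0.0631932 = 0.0761313.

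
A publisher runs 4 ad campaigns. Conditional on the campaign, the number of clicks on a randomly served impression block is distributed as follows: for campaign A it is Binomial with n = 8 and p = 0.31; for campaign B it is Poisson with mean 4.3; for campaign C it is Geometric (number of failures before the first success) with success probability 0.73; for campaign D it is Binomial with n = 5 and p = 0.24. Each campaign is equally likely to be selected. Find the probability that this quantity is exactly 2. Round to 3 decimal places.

Conditional on each campaign, P(X = 2): A: 0.290386; B: 0.125441; C: 0.053217; D: 0.25285.
By total probability, P(X = 2) = 0.25·0.290386 + 0.25·0.125441 + 0.25·0.053217 + 0.25·0.25285 = 0.180474.

0.180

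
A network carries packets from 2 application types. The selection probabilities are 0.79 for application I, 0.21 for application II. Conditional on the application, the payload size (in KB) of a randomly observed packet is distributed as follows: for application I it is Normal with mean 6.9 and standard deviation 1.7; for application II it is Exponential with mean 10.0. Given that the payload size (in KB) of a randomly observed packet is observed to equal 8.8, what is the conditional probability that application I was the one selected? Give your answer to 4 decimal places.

0.9193

Likelihoods f(8.8 | ·): I: 0.125665; II: 0.0414783.
Posterior ∝ prior × likelihood. Numerator for I: 0.79·0.125665 = 0.0992755.
Normalizing constant: 0.79·0.125665 + 0.21·0.0414783 = 0.107986.
P(I | observation) = 0.0992755 / 0.107986 = 0.919337.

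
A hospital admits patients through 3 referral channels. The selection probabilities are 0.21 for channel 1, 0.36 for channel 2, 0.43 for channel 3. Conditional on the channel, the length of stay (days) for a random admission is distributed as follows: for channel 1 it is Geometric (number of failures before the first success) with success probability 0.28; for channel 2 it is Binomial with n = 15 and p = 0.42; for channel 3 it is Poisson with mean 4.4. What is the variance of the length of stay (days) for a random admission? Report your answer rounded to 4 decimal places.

Per component, 1: μ=2.57143, E[X²]=15.7959; 2: μ=6.3, E[X²]=43.344; 3: μ=4.4, E[X²]=23.76.
E[X] = 0.21·2.57143 + 0.36·6.3 + 0.43·4.4 = 4.7.
E[X²] = 0.21·15.7959 + 0.36·43.344 + 0.43·23.76 = 29.1378.
Var(X) = E[X²] − (E[X])² = 29.1378 − 22.09 = 7.04778.

7.0478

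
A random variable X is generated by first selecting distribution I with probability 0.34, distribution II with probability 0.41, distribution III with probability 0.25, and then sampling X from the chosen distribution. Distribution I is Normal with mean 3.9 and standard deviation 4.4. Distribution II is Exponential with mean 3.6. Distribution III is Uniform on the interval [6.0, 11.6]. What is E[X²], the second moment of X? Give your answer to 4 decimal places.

42.3943

For each component E[X²] = Var + (mean)², giving I: 34.57; II: 25.92; III: 80.0533.
Overall E[X²] = 0.34·34.57 + 0.41·25.92 + 0.25·80.0533 = 42.3943.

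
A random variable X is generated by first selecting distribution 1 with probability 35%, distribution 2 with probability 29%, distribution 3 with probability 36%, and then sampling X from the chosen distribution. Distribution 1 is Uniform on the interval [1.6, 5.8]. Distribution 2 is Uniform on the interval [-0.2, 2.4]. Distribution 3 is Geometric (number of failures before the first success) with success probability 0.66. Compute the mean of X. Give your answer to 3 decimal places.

Component means — 1: 3.7; 2: 1.1; 3: 0.515152.
E[X] = 0.35·3.7 + 0.29·1.1 + 0.36·0.515152 = 1.79945.

1.799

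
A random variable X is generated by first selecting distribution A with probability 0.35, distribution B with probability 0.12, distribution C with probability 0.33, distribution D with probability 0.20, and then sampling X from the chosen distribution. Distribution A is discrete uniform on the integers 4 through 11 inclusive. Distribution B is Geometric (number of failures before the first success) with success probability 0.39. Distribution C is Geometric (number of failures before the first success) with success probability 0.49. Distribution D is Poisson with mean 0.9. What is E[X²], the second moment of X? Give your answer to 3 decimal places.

For each component E[X²] = Var + (mean)², giving A: 61.5; B: 6.45694; C: 3.20741; D: 1.71.
Overall E[X²] = 0.35·61.5 + 0.12·6.45694 + 0.33·3.20741 + 0.2·1.71 = 23.7003.

23.700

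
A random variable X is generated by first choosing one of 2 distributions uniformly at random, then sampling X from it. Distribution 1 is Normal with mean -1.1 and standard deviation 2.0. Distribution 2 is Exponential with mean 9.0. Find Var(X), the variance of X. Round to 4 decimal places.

Per component, 1: μ=-1.1, E[X²]=5.21; 2: μ=9, E[X²]=162.
E[X] = 0.5·-1.1 + 0.5·9 = 3.95.
E[X²] = 0.5·5.21 + 0.5·162 = 83.605.
Var(X) = E[X²] − (E[X])² = 83.605 − 15.6025 = 68.0025.

68.0025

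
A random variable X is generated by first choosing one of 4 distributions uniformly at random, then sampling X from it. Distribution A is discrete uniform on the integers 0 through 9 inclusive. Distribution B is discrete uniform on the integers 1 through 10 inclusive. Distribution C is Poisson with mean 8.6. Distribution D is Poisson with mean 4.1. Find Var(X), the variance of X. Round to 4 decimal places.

10.4119

Per component, A: μ=4.5, E[X²]=28.5; B: μ=5.5, E[X²]=38.5; C: μ=8.6, E[X²]=82.56; D: μ=4.1, E[X²]=20.91.
E[X] = 0.25·4.5 + 0.25·5.5 + 0.25·8.6 + 0.25·4.1 = 5.675.
E[X²] = 0.25·28.5 + 0.25·38.5 + 0.25·82.56 + 0.25·20.91 = 42.6175.
Var(X) = E[X²] − (E[X])² = 42.6175 − 32.2056 = 10.4119.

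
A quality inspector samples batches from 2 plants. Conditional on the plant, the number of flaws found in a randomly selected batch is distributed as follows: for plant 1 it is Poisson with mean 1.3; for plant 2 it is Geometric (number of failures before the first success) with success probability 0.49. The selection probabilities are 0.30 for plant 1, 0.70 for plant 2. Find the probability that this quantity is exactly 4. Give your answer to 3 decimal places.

Conditional on each plant, P(X = 4): 1: 0.0324324; 2: 0.0331495.
By total probability, P(X = 4) = 0.3·0.0324324 + 0.7·0.0331495 = 0.0329344.

0.033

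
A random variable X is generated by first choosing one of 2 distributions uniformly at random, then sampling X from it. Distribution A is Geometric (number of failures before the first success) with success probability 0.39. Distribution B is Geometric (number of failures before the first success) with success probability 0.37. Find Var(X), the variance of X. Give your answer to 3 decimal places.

4.311

Per component, A: μ=1.5641, E[X²]=6.45694; B: μ=1.7027, E[X²]=7.5011.
E[X] = 0.5·1.5641 + 0.5·1.7027 = 1.6334.
E[X²] = 0.5·6.45694 + 0.5·7.5011 = 6.97902.
Var(X) = E[X²] − (E[X])² = 6.97902 − 2.668 = 4.31101.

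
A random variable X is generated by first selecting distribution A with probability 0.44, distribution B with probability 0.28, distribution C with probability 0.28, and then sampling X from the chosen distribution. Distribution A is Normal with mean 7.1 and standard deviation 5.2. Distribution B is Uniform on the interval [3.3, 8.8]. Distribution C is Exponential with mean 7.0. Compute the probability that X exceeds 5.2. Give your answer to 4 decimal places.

Conditional on each component, P(X > 5.2): A: 0.642588; B: 0.654545; C: 0.475753.
By total probability, P(X > 5.2) = 0.44·0.642588 + 0.28·0.654545 + 0.28·0.475753 = 0.599222.

0.5992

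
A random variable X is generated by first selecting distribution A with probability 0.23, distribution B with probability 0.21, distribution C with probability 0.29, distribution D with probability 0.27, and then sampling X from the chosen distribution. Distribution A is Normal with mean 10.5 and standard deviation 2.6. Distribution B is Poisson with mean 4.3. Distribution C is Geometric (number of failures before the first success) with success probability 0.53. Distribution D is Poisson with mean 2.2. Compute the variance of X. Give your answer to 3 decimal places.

Per component, A: μ=10.5, E[X²]=117.01; B: μ=4.3, E[X²]=22.79; C: μ=0.886792, E[X²]=2.45959; D: μ=2.2, E[X²]=7.04.
E[X] = 0.23·10.5 + 0.21·4.3 + 0.29·0.886792 + 0.27·2.2 = 4.16917.
E[X²] = 0.23·117.01 + 0.21·22.79 + 0.29·2.45959 + 0.27·7.04 = 34.3123.
Var(X) = E[X²] − (E[X])² = 34.3123 − 17.382 = 16.9303.

16.930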